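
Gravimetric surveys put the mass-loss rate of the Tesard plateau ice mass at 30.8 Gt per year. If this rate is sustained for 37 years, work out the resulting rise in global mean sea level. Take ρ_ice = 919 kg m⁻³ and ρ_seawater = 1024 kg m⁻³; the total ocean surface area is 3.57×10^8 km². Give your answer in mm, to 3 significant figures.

≈ 3.12 mm

Total mass lost = 30.8 Gt/yr × 37 yr = 1140 Gt = 1.140×10^15 kg.
ρ_w = 1024 kg m⁻³, so water volume = 1.140×10^15 / 1024 = 1.113×10^12 m³.
Δh = 1.113×10^12 / 3.57×10^14 = 3.12×10^-3 m = 3.12 mm.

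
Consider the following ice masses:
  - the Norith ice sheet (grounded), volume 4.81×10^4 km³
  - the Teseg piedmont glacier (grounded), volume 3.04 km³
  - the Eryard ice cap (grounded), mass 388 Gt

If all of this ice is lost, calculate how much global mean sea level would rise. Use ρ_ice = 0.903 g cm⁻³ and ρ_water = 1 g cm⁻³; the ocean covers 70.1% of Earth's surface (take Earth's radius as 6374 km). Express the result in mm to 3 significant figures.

≈ 122 mm

Norith: 4.81×10^4 km³ × (903/1000) = 4.343×10^4 km³ of water.
Teseg: 3.04 km³ × (903/1000) = 2.745 km³ of water.
Eryard: 388 Gt = 3.880×10^14 kg; dividing by ρ_w = 1 g cm⁻³ = 1000 kg m⁻³ gives 3.880×10^11 m³ of water.
Total added water ≈ 4.383×10^13 m³ over 3.58×10^14 m² → Δh = 0.122 m = 122 mm.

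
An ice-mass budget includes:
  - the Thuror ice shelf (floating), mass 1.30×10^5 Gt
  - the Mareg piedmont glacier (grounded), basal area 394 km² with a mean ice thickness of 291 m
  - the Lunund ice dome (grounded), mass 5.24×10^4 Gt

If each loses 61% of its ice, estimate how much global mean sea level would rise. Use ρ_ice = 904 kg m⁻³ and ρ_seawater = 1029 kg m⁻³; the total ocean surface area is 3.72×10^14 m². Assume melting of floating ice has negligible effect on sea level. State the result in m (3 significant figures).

≈ 0.0837 m

The Thuror ice shelf is floating and already displaces its own weight of water, so its melt adds essentially nothing to sea level.
Mareg: ice volume = 394 km² × 291 m = 114.7 km³; 0.61 × 114.7 × (904/1029) = 61.44 km³ of water.
Lunund: 0.61 × 5.24×10^4 Gt = 3.196×10^16 kg; dividing by ρ_w = 1029 kg m⁻³ gives 3.106×10^13 m³ of water.
Total added water ≈ 3.112×10^13 m³ over 3.72×10^14 m² → Δh = 0.0837 m.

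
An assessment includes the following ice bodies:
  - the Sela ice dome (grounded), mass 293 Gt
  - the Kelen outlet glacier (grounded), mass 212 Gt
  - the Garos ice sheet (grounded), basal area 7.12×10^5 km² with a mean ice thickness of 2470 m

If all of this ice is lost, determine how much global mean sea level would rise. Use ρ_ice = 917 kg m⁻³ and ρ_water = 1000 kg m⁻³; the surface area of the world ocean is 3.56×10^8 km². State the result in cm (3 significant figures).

≈ 453 cm

Sela: 293 Gt = 2.930×10^14 kg; dividing by ρ_w = 1000 kg m⁻³ gives 2.930×10^11 m³ of water.
Kelen: 212 Gt = 2.120×10^14 kg; dividing by ρ_w = 1000 kg m⁻³ gives 2.120×10^11 m³ of water.
Garos: ice volume = 7.12×10^5 km² × 2470 m = 1.759×10^6 km³; 1.759×10^6 × (917/1000) = 1.613×10^6 km³ of water.
Total added water ≈ 1.613×10^15 m³ over 3.56×10^14 m² → Δh = 4.53 m = 453 cm.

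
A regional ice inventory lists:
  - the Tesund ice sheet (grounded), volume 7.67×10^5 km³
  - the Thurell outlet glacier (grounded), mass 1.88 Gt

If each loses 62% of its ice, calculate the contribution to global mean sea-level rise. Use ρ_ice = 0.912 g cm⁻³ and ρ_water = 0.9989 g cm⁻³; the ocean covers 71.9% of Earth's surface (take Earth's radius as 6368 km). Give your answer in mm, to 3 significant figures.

≈ 1180 mm

Tesund: 0.62 × 7.67×10^5 km³ × (912/998.9) = 4.342×10^5 km³ of water.
Thurell: 0.62 × 1.88 Gt = 1.166×10^12 kg; dividing by ρ_w = 0.9989 g cm⁻³ = 998.9 kg m⁻³ gives 1.167×10^9 m³ of water.
Total added water ≈ 4.342×10^14 m³ over 3.66×10^14 m² → Δh = 1.18 m = 1180 mm.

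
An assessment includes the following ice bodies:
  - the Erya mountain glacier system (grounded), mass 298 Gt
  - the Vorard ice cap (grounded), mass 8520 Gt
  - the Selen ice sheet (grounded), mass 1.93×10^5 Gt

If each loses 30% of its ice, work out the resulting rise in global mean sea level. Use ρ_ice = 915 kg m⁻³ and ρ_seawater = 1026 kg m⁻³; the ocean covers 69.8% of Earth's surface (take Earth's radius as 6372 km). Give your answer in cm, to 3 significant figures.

Erya: 0.3 × 298 Gt = 8.940×10^13 kg; dividing by ρ_w = 1026 kg m⁻³ gives 8.713×10^10 m³ of water.
Vorard: 0.3 × 8520 Gt = 2.556×10^15 kg; dividing by ρ_w = 1026 kg m⁻³ gives 2.491×10^12 m³ of water.
Selen: 0.3 × 1.93×10^5 Gt = 5.790×10^16 kg; dividing by ρ_w = 1026 kg m⁻³ gives 5.643×10^13 m³ of water.
Total added water ≈ 5.901×10^13 m³ over 3.56×10^14 m² → Δh = 0.166 m = 16.6 cm.

≈ 16.6 cm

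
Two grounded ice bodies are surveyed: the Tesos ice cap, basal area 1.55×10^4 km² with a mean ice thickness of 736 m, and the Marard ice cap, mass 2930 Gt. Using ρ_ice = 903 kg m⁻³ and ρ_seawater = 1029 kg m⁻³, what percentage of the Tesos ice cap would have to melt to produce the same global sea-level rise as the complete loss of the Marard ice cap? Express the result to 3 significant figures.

Equal sea-level rise means equal mass of meltwater, i.e. equal mass of ice lost.
Ice mass of Marard: 2.930×10^15 kg; ice mass of Tesos: 1.030×10^16 kg.
Fraction required = 2.930×10^15 / 1.030×10^16 = 0.284 → 28.4 %.

≈ 28.4 %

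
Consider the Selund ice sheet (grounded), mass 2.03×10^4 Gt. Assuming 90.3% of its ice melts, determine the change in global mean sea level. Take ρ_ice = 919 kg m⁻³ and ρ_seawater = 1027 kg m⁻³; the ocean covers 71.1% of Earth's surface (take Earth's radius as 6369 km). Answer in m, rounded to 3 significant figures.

Selund: 0.903 × 2.03×10^4 Gt = 1.833×10^16 kg; dividing by ρ_w = 1027 kg m⁻³ gives 1.785×10^13 m³ of water.
Spread over 3.62×10^14 m² of ocean, Δh = 1.785×10^13 / 3.62×10^14 = 0.0492 m.

≈ 0.0492 m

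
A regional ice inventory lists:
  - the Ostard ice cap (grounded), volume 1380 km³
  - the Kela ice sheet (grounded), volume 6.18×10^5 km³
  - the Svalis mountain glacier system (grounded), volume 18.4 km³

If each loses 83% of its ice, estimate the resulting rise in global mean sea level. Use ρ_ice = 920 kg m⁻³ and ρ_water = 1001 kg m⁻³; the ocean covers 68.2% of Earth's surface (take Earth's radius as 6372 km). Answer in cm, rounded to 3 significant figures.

≈ 136 cm

Ostard: 0.83 × 1380 km³ × (920/1001) = 1053 km³ of water.
Kela: 0.83 × 6.18×10^5 km³ × (920/1001) = 4.714×10^5 km³ of water.
Svalis: 0.83 × 18.4 km³ × (920/1001) = 14.04 km³ of water.
Total added water ≈ 4.725×10^14 m³ over 3.48×10^14 m² → Δh = 1.36 m = 136 cm.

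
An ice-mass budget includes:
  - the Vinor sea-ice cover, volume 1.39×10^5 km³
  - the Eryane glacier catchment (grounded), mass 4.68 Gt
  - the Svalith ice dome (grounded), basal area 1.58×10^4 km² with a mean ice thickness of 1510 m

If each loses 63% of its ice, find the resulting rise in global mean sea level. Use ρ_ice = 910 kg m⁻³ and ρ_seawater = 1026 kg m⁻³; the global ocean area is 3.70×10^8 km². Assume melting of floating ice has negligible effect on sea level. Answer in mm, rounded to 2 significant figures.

≈ 36 mm

The Vinor sea-ice cover is floating and already displaces its own weight of water, so its melt adds essentially nothing to sea level.
Eryane: 0.63 × 4.68 Gt = 2.948×10^12 kg; dividing by ρ_w = 1026 kg m⁻³ gives 2.874×10^9 m³ of water.
Svalith: ice volume = 1.58×10^4 km² × 1510 m = 2.386×10^4 km³; 0.63 × 2.386×10^4 × (910/1026) = 1.333×10^4 km³ of water.
Total added water ≈ 1.333×10^13 m³ over 3.70×10^14 m² → Δh = 0.0360 m = 36 mm.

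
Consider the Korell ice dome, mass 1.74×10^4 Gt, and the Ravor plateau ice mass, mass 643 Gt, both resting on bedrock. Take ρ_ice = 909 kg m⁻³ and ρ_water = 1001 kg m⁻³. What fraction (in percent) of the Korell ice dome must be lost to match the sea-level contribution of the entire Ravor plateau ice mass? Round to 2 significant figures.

Equal sea-level rise means equal mass of meltwater, i.e. equal mass of ice lost.
Ice mass of Ravor: 6.430×10^14 kg; ice mass of Korell: 1.740×10^16 kg.
Fraction required = 6.430×10^14 / 1.740×10^16 = 0.0370 → 3.7 %.

≈ 3.7 %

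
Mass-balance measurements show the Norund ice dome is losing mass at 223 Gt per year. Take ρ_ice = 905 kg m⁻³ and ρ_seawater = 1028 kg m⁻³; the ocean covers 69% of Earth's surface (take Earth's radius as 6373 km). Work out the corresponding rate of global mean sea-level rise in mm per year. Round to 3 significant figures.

≈ 0.616 mm/yr

ρ_w = 1028 kg m⁻³. Annual water volume added = 223 Gt / ρ_w = 2.230×10^14 kg / 1028 kg m⁻³ = 2.169×10^11 m³.
Δh per year = 2.169×10^11 / 3.52×10^14 = 6.16×10^-4 m = 0.616 mm.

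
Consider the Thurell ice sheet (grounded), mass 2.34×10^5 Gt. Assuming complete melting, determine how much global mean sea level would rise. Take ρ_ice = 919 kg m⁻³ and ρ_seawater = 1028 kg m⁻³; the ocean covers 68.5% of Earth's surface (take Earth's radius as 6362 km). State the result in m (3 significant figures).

≈ 0.653 m

Thurell: 2.34×10^5 Gt = 2.340×10^17 kg; dividing by ρ_w = 1028 kg m⁻³ gives 2.276×10^14 m³ of water.
Spread over 3.48×10^14 m² of ocean, Δh = 2.276×10^14 / 3.48×10^14 = 0.653 m.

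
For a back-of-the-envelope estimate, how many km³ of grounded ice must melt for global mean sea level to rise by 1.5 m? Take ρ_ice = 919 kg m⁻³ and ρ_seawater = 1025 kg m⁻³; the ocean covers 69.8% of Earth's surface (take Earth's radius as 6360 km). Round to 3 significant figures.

Required water volume = Δh × A = 1.5 m × 3.55×10^14 m² = 5.322×10^14 m³ = 5.322×10^5 km³.
Ice volume = water volume × ρ_w/ρ_ice = 5.322×10^5 × 1025/919 = 5.94×10^5 km³.

≈ 5.94×10^5 km³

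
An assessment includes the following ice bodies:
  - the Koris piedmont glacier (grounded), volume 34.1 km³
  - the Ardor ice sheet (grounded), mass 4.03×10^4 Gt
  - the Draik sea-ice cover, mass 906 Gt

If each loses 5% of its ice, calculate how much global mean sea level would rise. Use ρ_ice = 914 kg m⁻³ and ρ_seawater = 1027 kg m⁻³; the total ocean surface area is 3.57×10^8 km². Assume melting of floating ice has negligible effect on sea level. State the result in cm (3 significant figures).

Koris: 0.05 × 34.1 km³ × (914/1027) = 1.517 km³ of water.
Ardor: 0.05 × 4.03×10^4 Gt = 2.015×10^15 kg; dividing by ρ_w = 1027 kg m⁻³ gives 1.962×10^12 m³ of water.
The Draik sea-ice cover is floating and already displaces its own weight of water, so its melt adds essentially nothing to sea level.
Total added water ≈ 1.964×10^12 m³ over 3.57×10^14 m² → Δh = 5.50×10^-3 m = 0.550 cm.

≈ 0.550 cm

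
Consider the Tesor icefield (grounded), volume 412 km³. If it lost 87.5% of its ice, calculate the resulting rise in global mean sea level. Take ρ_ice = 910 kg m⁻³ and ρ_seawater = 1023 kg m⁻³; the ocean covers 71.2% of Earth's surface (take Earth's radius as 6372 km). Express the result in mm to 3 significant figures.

Tesor: 0.875 × 412 km³ × (910/1023) = 320.7 km³ of water.
Spread over 3.63×10^14 m² of ocean, Δh = 3.207×10^11 / 3.63×10^14 = 8.83×10^-4 m = 0.883 mm.

≈ 0.883 mm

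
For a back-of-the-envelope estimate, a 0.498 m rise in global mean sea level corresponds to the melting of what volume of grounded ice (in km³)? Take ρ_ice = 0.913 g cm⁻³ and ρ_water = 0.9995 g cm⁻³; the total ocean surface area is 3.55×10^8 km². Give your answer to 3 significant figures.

≈ 1.94×10^5 km³

Required water volume = Δh × A = 0.498 m × 3.55×10^14 m² = 1.768×10^14 m³ = 1.768×10^5 km³.
Ice volume = water volume × ρ_w/ρ_ice = 1.768×10^5 × 999.5/913 = 1.94×10^5 km³.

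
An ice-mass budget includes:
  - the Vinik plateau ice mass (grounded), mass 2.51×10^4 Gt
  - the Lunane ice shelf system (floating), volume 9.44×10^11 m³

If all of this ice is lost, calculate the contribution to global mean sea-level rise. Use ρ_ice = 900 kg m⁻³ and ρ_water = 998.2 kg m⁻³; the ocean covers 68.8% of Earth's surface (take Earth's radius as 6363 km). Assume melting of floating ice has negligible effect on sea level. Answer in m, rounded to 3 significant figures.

Vinik: 2.51×10^4 Gt = 2.510×10^16 kg; dividing by ρ_w = 998.2 kg m⁻³ gives 2.515×10^13 m³ of water.
The Lunane ice shelf system is floating and already displaces its own weight of water, so its melt adds essentially nothing to sea level.
Total added water ≈ 2.515×10^13 m³ over 3.50×10^14 m² → Δh = 0.0718 m.

≈ 0.0718 m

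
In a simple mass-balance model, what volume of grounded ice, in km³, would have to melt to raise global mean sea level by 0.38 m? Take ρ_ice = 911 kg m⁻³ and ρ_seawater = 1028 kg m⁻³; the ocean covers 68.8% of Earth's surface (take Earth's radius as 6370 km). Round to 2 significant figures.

Required water volume = Δh × A = 0.38 m × 3.51×10^14 m² = 1.333×10^14 m³ = 1.333×10^5 km³.
Ice volume = water volume × ρ_w/ρ_ice = 1.333×10^5 × 1028/911 = 1.5×10^5 km³.

≈ 1.5×10^5 km³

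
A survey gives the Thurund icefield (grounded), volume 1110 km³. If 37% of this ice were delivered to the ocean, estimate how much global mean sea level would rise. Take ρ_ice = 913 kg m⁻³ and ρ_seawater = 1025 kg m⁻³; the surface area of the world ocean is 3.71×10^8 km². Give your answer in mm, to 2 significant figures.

≈ 0.99 mm

Thurund: 0.37 × 1110 km³ × (913/1025) = 365.8 km³ of water.
Spread over 3.71×10^14 m² of ocean, Δh = 3.658×10^11 / 3.71×10^14 = 9.86×10^-4 m = 0.99 mm.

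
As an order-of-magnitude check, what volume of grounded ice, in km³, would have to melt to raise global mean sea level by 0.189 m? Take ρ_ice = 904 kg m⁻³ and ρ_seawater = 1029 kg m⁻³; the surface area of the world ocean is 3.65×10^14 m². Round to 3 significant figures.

≈ 7.85×10^4 km³

Required water volume = Δh × A = 0.189 m × 3.65×10^14 m² = 6.898×10^13 m³ = 6.898×10^4 km³.
Ice volume = water volume × ρ_w/ρ_ice = 6.898×10^4 × 1029/904 = 7.85×10^4 km³.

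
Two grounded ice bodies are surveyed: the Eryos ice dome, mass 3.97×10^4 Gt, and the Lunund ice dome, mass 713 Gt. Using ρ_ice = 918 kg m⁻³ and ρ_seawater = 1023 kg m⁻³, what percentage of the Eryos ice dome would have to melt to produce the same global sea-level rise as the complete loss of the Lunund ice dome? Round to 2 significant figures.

Equal sea-level rise means equal mass of meltwater, i.e. equal mass of ice lost.
Ice mass of Lunund: 7.130×10^14 kg; ice mass of Eryos: 3.970×10^16 kg.
Fraction required = 7.130×10^14 / 3.970×10^16 = 0.0180 → 1.8 %.

≈ 1.8 %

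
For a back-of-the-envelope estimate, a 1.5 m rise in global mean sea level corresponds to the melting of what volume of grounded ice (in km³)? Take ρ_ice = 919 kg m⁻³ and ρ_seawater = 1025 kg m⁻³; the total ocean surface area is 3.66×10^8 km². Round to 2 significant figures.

≈ 6.1×10^5 km³

Required water volume = Δh × A = 1.5 m × 3.66×10^14 m² = 5.490×10^14 m³ = 5.490×10^5 km³.
Ice volume = water volume × ρ_w/ρ_ice = 5.490×10^5 × 1025/919 = 6.1×10^5 km³.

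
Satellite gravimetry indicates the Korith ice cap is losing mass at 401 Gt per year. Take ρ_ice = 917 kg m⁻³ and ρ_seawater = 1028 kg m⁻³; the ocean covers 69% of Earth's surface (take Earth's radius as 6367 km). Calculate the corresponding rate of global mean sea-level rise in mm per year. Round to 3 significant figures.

≈ 1.11 mm/yr

ρ_w = 1028 kg m⁻³. Annual water volume added = 401 Gt / ρ_w = 4.010×10^14 kg / 1028 kg m⁻³ = 3.901×10^11 m³.
Δh per year = 3.901×10^11 / 3.52×10^14 = 1.11×10^-3 m = 1.11 mm.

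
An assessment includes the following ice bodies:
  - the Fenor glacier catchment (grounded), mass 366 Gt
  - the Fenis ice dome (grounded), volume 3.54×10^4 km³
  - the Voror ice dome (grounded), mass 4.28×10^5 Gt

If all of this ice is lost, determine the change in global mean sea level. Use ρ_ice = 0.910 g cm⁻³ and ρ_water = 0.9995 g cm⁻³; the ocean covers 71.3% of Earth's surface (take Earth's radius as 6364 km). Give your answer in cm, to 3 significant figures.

≈ 127 cm

Fenor: 366 Gt = 3.660×10^14 kg; dividing by ρ_w = 0.9995 g cm⁻³ = 999.5 kg m⁻³ gives 3.662×10^11 m³ of water.
Fenis: 3.54×10^4 km³ × (910/999.5) = 3.223×10^4 km³ of water.
Voror: 4.28×10^5 Gt = 4.280×10^17 kg; dividing by ρ_w = 999.5 kg m⁻³ gives 4.282×10^14 m³ of water.
Total added water ≈ 4.608×10^14 m³ over 3.63×10^14 m² → Δh = 1.27 m = 127 cm.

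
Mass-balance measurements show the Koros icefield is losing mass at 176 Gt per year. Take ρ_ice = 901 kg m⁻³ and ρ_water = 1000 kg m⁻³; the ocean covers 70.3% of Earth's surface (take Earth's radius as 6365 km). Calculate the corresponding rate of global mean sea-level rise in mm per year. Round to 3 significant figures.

ρ_w = 1000 kg m⁻³. Annual water volume added = 176 Gt / ρ_w = 1.760×10^14 kg / 1000 kg m⁻³ = 1.760×10^11 m³.
Δh per year = 1.760×10^11 / 3.58×10^14 = 4.92×10^-4 m = 0.492 mm.

≈ 0.492 mm/yr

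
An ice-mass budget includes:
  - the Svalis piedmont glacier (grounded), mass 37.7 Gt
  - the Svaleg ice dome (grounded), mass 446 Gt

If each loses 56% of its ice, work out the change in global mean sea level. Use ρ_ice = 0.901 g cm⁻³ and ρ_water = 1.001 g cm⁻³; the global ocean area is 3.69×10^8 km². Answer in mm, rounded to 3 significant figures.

≈ 0.733 mm

Svalis: 0.56 × 37.7 Gt = 2.111×10^13 kg; dividing by ρ_w = 1.001 g cm⁻³ = 1001 kg m⁻³ gives 2.109×10^10 m³ of water.
Svaleg: 0.56 × 446 Gt = 2.498×10^14 kg; dividing by ρ_w = 1001 kg m⁻³ gives 2.495×10^11 m³ of water.
Total added water ≈ 2.706×10^11 m³ over 3.69×10^14 m² → Δh = 7.33×10^-4 m = 0.733 mm.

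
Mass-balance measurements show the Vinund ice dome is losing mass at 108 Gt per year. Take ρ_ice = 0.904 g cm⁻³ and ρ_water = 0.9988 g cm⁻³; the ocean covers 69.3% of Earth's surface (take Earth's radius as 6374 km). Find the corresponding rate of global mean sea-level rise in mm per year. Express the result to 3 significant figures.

ρ_w = 0.9988 g cm⁻³ = 998.8 kg m⁻³. Annual water volume added = 108 Gt / ρ_w = 1.080×10^14 kg / 998.8 kg m⁻³ = 1.081×10^11 m³.
Δh per year = 1.081×10^11 / 3.54×10^14 = 3.06×10^-4 m = 0.306 mm.

≈ 0.306 mm/yr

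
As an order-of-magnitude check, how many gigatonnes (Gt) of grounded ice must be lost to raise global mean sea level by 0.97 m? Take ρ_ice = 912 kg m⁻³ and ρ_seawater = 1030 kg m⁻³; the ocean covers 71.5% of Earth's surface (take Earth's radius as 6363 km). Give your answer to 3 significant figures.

≈ 3.63×10^5 Gt

Required water volume = Δh × A = 0.97 m × 3.64×10^14 m² = 3.529×10^14 m³.
ρ_w = 1030 kg m⁻³, so the mass of water = 3.529×10^14 m³ × 1030 kg m⁻³ = 3.635×10^17 kg = 3.63×10^5 Gt (and the same mass of ice, by conservation).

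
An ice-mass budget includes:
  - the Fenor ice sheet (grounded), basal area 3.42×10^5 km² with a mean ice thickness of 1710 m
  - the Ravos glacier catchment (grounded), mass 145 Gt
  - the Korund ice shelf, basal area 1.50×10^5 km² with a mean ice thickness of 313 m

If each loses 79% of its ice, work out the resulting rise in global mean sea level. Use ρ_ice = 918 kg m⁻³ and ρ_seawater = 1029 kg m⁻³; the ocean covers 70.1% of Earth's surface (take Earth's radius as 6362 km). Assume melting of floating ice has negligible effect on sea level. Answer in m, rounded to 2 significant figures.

Fenor: ice volume = 3.42×10^5 km² × 1710 m = 5.848×10^5 km³; 0.79 × 5.848×10^5 × (918/1029) = 4.122×10^5 km³ of water.
Ravos: 0.79 × 145 Gt = 1.146×10^14 kg; dividing by ρ_w = 1029 kg m⁻³ gives 1.113×10^11 m³ of water.
The Korund ice shelf is floating and already displaces its own weight of water, so its melt adds essentially nothing to sea level.
Total added water ≈ 4.123×10^14 m³ over 3.57×10^14 m² → Δh = 1.16 m.

≈ 1.2 m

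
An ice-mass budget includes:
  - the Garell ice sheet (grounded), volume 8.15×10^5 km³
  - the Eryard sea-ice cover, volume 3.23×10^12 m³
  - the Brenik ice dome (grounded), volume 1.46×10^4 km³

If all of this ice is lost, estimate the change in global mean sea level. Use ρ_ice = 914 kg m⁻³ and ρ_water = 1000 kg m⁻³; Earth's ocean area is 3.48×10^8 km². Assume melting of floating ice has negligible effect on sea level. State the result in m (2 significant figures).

Garell: 8.15×10^5 km³ × (914/1000) = 7.449×10^5 km³ of water.
The Eryard sea-ice cover is floating and already displaces its own weight of water, so its melt adds essentially nothing to sea level.
Brenik: 1.46×10^4 km³ × (914/1000) = 1.334×10^4 km³ of water.
Total added water ≈ 7.583×10^14 m³ over 3.48×10^14 m² → Δh = 2.18 m.

≈ 2.2 m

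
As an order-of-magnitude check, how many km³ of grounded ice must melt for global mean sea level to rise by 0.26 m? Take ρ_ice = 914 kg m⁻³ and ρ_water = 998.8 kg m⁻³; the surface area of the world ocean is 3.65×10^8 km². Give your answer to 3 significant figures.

Required water volume = Δh × A = 0.26 m × 3.65×10^14 m² = 9.490×10^13 m³ = 9.490×10^4 km³.
Ice volume = water volume × ρ_w/ρ_ice = 9.490×10^4 × 998.8/914 = 1.04×10^5 km³.

≈ 1.04×10^5 km³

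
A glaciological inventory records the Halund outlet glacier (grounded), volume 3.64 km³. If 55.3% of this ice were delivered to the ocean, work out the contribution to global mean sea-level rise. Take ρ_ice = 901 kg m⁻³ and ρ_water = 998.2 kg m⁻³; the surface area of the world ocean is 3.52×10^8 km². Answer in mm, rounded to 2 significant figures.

Halund: 0.553 × 3.64 km³ × (901/998.2) = 1.817 km³ of water.
Spread over 3.52×10^14 m² of ocean, Δh = 1.817×10^9 / 3.52×10^14 = 5.16×10^-6 m = 5.2×10^-3 mm.

≈ 5.2×10^-3 mm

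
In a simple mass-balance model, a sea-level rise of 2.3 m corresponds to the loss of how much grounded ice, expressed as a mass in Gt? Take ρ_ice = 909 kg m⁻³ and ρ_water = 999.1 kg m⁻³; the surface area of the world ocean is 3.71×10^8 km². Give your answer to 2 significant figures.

Required water volume = Δh × A = 2.3 m × 3.71×10^14 m² = 8.533×10^14 m³.
ρ_w = 999.1 kg m⁻³, so the mass of water = 8.533×10^14 m³ × 999.1 kg m⁻³ = 8.525×10^17 kg = 8.5×10^5 Gt (and the same mass of ice, by conservation).

≈ 8.5×10^5 Gt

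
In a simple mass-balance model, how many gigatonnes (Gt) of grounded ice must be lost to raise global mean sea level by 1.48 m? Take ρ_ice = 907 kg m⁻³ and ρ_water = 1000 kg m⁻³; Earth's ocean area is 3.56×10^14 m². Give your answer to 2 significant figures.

Required water volume = Δh × A = 1.48 m × 3.56×10^14 m² = 5.269×10^14 m³.
ρ_w = 1000 kg m⁻³, so the mass of water = 5.269×10^14 m³ × 1000 kg m⁻³ = 5.269×10^17 kg = 5.3×10^5 Gt (and the same mass of ice, by conservation).

≈ 5.3×10^5 Gt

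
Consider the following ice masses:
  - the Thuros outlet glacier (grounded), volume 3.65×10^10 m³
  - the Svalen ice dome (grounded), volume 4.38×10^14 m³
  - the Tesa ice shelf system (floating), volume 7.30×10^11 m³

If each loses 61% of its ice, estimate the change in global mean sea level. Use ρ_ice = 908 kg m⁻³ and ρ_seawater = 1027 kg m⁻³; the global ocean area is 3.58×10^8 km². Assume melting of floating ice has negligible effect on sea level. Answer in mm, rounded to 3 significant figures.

Thuros: 0.61 × 3.65×10^10 m³ × (908/1027) = 1.969×10^10 m³ of water.
Svalen: 0.61 × 4.38×10^14 m³ × (908/1027) = 2.362×10^14 m³ of water.
The Tesa ice shelf system is floating and already displaces its own weight of water, so its melt adds essentially nothing to sea level.
Total added water ≈ 2.362×10^14 m³ over 3.58×10^14 m² → Δh = 0.660 m = 660 mm.

≈ 660 mm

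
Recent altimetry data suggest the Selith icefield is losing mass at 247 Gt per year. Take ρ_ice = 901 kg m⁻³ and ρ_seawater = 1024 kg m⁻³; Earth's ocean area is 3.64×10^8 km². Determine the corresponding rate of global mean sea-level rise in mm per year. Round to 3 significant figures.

ρ_w = 1024 kg m⁻³. Annual water volume added = 247 Gt / ρ_w = 2.470×10^14 kg / 1024 kg m⁻³ = 2.412×10^11 m³.
Δh per year = 2.412×10^11 / 3.64×10^14 = 6.63×10^-4 m = 0.663 mm.

≈ 0.663 mm/yr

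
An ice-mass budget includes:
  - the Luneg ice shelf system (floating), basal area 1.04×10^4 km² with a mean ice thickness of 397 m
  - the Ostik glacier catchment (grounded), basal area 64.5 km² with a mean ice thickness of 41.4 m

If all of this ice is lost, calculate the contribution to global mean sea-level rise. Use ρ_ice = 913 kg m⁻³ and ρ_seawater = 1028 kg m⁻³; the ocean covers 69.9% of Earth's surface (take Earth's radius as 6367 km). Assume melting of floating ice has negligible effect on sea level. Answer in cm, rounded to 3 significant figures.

≈ 6.66×10^-4 cm

The Luneg ice shelf system is floating and already displaces its own weight of water, so its melt adds essentially nothing to sea level.
Ostik: ice volume = 64.5 km² × 41.4 m = 2.670 km³; 2.670 × (913/1028) = 2.372 km³ of water.
Total added water ≈ 2.372×10^9 m³ over 3.56×10^14 m² → Δh = 6.66×10^-6 m = 6.66×10^-4 cm.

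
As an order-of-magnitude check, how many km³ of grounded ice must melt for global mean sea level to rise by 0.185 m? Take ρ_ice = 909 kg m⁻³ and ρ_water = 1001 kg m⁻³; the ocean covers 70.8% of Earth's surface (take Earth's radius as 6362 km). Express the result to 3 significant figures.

Required water volume = Δh × A = 0.185 m × 3.60×10^14 m² = 6.662×10^13 m³ = 6.662×10^4 km³.
Ice volume = water volume × ρ_w/ρ_ice = 6.662×10^4 × 1001/909 = 7.34×10^4 km³.

≈ 7.34×10^4 km³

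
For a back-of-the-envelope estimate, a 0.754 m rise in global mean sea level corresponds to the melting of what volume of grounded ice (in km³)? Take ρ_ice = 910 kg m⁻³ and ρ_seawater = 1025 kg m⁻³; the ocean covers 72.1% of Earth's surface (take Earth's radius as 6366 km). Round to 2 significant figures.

Required water volume = Δh × A = 0.754 m × 3.67×10^14 m² = 2.769×10^14 m³ = 2.769×10^5 km³.
Ice volume = water volume × ρ_w/ρ_ice = 2.769×10^5 × 1025/910 = 3.1×10^5 km³.

≈ 3.1×10^5 km³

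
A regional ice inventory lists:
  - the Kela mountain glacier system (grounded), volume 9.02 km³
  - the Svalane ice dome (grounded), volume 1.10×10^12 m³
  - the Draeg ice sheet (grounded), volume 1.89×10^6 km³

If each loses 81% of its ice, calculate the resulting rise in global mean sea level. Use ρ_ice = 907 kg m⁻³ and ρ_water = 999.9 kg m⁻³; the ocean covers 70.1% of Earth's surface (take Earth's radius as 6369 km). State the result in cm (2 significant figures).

Kela: 0.81 × 9.02 km³ × (907/999.9) = 6.627 km³ of water.
Svalane: 0.81 × 1.10×10^12 m³ × (907/999.9) = 8.082×10^11 m³ of water.
Draeg: 0.81 × 1.89×10^6 km³ × (907/999.9) = 1.389×10^6 km³ of water.
Total added water ≈ 1.389×10^15 m³ over 3.57×10^14 m² → Δh = 3.89 m = 390 cm.

≈ 390 cm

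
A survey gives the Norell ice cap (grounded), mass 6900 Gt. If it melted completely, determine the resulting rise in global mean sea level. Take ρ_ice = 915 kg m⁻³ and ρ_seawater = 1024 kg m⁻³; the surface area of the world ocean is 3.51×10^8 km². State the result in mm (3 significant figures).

≈ 19.2 mm

Norell: 6900 Gt = 6.900×10^15 kg; dividing by ρ_w = 1024 kg m⁻³ gives 6.738×10^12 m³ of water.
Spread over 3.51×10^14 m² of ocean, Δh = 6.738×10^12 / 3.51×10^14 = 0.0192 m = 19.2 mm.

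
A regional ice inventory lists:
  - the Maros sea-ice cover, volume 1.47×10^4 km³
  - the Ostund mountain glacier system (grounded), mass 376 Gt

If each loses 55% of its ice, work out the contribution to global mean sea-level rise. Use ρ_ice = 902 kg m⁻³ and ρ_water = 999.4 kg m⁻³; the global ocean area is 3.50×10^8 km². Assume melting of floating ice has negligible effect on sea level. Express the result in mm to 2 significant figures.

The Maros sea-ice cover is floating and already displaces its own weight of water, so its melt adds essentially nothing to sea level.
Ostund: 0.55 × 376 Gt = 2.068×10^14 kg; dividing by ρ_w = 999.4 kg m⁻³ gives 2.069×10^11 m³ of water.
Total added water ≈ 2.069×10^11 m³ over 3.50×10^14 m² → Δh = 5.91×10^-4 m = 0.59 mm.

≈ 0.59 mm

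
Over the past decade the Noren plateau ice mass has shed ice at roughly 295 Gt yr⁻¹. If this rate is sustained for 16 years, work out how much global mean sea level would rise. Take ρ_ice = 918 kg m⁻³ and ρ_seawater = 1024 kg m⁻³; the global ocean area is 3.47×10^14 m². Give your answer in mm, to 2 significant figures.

Total mass lost = 295 Gt/yr × 16 yr = 4720 Gt = 4.720×10^15 kg.
ρ_w = 1024 kg m⁻³, so water volume = 4.720×10^15 / 1024 = 4.609×10^12 m³.
Δh = 4.609×10^12 / 3.47×10^14 = 0.0133 m = 13 mm.

≈ 13 mm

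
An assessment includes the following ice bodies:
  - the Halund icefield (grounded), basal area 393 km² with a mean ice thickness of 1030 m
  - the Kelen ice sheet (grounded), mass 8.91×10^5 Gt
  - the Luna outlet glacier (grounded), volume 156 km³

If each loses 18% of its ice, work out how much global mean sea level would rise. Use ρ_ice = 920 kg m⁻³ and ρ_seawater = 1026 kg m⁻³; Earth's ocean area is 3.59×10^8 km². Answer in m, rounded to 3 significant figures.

≈ 0.436 m

Halund: ice volume = 393 km² × 1030 m = 404.8 km³; 0.18 × 404.8 × (920/1026) = 65.33 km³ of water.
Kelen: 0.18 × 8.91×10^5 Gt = 1.604×10^17 kg; dividing by ρ_w = 1026 kg m⁻³ gives 1.563×10^14 m³ of water.
Luna: 0.18 × 156 km³ × (920/1026) = 25.18 km³ of water.
Total added water ≈ 1.564×10^14 m³ over 3.59×10^14 m² → Δh = 0.436 m.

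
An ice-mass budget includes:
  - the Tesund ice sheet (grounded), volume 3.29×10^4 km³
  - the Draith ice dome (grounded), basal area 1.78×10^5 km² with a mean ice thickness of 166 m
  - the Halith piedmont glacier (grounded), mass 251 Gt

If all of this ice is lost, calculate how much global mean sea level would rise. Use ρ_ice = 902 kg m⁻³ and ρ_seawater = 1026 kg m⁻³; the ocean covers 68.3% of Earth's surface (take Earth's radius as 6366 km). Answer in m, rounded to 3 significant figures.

Tesund: 3.29×10^4 km³ × (902/1026) = 2.892×10^4 km³ of water.
Draith: ice volume = 1.78×10^5 km² × 166 m = 2.955×10^4 km³; 2.955×10^4 × (902/1026) = 2.598×10^4 km³ of water.
Halith: 251 Gt = 2.510×10^14 kg; dividing by ρ_w = 1026 kg m⁻³ gives 2.446×10^11 m³ of water.
Total added water ≈ 5.515×10^13 m³ over 3.48×10^14 m² → Δh = 0.159 m.

≈ 0.159 m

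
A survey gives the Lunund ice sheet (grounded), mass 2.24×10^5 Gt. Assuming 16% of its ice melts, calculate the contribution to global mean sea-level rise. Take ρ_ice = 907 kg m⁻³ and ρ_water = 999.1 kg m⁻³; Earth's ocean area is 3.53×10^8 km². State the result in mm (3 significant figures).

≈ 102 mm

Lunund: 0.16 × 2.24×10^5 Gt = 3.584×10^16 kg; dividing by ρ_w = 999.1 kg m⁻³ gives 3.587×10^13 m³ of water.
Spread over 3.53×10^14 m² of ocean, Δh = 3.587×10^13 / 3.53×10^14 = 0.102 m = 102 mm.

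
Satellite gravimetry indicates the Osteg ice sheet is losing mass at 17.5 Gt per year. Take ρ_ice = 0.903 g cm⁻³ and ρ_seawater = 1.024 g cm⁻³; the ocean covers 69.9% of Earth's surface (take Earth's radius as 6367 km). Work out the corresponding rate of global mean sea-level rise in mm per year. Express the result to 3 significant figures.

ρ_w = 1.024 g cm⁻³ = 1024 kg m⁻³. Annual water volume added = 17.5 Gt / ρ_w = 1.750×10^13 kg / 1024 kg m⁻³ = 1.709×10^10 m³.
Δh per year = 1.709×10^10 / 3.56×10^14 = 4.80×10^-5 m = 0.0480 mm.

≈ 0.0480 mm/yr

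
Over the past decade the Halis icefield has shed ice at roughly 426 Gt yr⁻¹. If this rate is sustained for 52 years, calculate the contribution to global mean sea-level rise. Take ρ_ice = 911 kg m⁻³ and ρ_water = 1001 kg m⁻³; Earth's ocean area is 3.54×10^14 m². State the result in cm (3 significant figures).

≈ 6.25 cm

Total mass lost = 426 Gt/yr × 52 yr = 2.215×10^4 Gt = 2.215×10^16 kg.
ρ_w = 1001 kg m⁻³, so water volume = 2.215×10^16 / 1001 = 2.213×10^13 m³.
Δh = 2.213×10^13 / 3.54×10^14 = 0.0625 m = 6.25 cm.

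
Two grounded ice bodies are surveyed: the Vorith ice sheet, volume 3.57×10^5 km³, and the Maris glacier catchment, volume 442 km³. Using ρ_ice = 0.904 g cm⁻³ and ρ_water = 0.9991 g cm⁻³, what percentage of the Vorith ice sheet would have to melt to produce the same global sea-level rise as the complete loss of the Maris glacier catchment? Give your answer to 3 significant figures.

Equal sea-level rise means equal mass of meltwater, i.e. equal mass of ice lost.
Ice mass of Maris: 3.996×10^14 kg; ice mass of Vorith: 3.227×10^17 kg.
Fraction required = 3.996×10^14 / 3.227×10^17 = 1.24×10^-3 → 0.124 %.

≈ 0.124 %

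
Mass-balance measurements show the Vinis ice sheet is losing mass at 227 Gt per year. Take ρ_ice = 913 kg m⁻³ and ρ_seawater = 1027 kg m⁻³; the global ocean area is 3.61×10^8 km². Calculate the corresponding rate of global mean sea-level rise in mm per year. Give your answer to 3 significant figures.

ρ_w = 1027 kg m⁻³. Annual water volume added = 227 Gt / ρ_w = 2.270×10^14 kg / 1027 kg m⁻³ = 2.210×10^11 m³.
Δh per year = 2.210×10^11 / 3.61×10^14 = 6.12×10^-4 m = 0.612 mm.

≈ 0.612 mm/yr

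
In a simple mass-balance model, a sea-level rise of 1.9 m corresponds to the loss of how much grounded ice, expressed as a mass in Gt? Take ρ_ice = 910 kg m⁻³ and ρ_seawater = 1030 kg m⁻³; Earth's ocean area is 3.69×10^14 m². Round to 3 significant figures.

≈ 7.22×10^5 Gt

Required water volume = Δh × A = 1.9 m × 3.69×10^14 m² = 7.011×10^14 m³.
ρ_w = 1030 kg m⁻³, so the mass of water = 7.011×10^14 m³ × 1030 kg m⁻³ = 7.221×10^17 kg = 7.22×10^5 Gt (and the same mass of ice, by conservation).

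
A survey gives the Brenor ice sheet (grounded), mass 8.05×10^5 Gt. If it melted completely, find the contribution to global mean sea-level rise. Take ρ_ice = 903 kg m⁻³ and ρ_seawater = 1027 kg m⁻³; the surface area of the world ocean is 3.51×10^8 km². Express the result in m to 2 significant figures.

≈ 2.2 m

Brenor: 8.05×10^5 Gt = 8.050×10^17 kg; dividing by ρ_w = 1027 kg m⁻³ gives 7.838×10^14 m³ of water.
Spread over 3.51×10^14 m² of ocean, Δh = 7.838×10^14 / 3.51×10^14 = 2.23 m.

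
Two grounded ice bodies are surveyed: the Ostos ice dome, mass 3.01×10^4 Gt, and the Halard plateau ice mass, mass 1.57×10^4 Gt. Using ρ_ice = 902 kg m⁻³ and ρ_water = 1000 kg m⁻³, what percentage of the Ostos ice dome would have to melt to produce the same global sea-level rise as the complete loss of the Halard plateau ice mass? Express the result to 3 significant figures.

Equal sea-level rise means equal mass of meltwater, i.e. equal mass of ice lost.
Ice mass of Halard: 1.570×10^16 kg; ice mass of Ostos: 3.010×10^16 kg.
Fraction required = 1.570×10^16 / 3.010×10^16 = 0.522 → 52.2 %.

≈ 52.2 %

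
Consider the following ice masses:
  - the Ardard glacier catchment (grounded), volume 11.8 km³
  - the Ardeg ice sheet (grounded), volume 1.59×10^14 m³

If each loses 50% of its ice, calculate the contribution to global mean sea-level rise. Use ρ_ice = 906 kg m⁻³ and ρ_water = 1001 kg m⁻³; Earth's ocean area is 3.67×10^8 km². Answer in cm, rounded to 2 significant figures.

Ardard: 0.5 × 11.8 km³ × (906/1001) = 5.340 km³ of water.
Ardeg: 0.5 × 1.59×10^14 m³ × (906/1001) = 7.196×10^13 m³ of water.
Total added water ≈ 7.196×10^13 m³ over 3.67×10^14 m² → Δh = 0.196 m = 20 cm.

≈ 20 cm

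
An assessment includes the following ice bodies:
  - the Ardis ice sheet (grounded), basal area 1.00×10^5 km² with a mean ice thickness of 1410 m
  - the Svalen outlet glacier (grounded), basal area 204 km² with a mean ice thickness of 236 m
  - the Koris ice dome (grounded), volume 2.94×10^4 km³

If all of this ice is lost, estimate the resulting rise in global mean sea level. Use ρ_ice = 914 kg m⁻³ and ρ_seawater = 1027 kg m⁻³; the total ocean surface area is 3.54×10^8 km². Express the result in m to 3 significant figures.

Ardis: ice volume = 1.00×10^5 km² × 1410 m = 1.410×10^5 km³; 1.410×10^5 × (914/1027) = 1.255×10^5 km³ of water.
Svalen: ice volume = 204 km² × 236 m = 48.14 km³; 48.14 × (914/1027) = 42.85 km³ of water.
Koris: 2.94×10^4 km³ × (914/1027) = 2.617×10^4 km³ of water.
Total added water ≈ 1.517×10^14 m³ over 3.54×10^14 m² → Δh = 0.429 m.

≈ 0.429 m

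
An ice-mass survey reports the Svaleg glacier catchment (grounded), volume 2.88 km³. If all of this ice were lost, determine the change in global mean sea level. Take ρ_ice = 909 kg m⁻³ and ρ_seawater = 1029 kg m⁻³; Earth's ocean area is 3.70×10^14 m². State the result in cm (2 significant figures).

Svaleg: 2.88 km³ × (909/1029) = 2.544 km³ of water.
Spread over 3.70×10^14 m² of ocean, Δh = 2.544×10^9 / 3.70×10^14 = 6.88×10^-6 m = 6.9×10^-4 cm.

≈ 6.9×10^-4 cm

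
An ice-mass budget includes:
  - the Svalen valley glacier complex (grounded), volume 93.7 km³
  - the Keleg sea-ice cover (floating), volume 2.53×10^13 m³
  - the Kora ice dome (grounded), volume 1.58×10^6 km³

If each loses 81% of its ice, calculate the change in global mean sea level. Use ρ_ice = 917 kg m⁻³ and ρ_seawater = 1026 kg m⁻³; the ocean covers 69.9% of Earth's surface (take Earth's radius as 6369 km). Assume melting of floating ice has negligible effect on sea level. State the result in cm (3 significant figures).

≈ 321 cm

Svalen: 0.81 × 93.7 km³ × (917/1026) = 67.83 km³ of water.
The Keleg sea-ice cover is floating and already displaces its own weight of water, so its melt adds essentially nothing to sea level.
Kora: 0.81 × 1.58×10^6 km³ × (917/1026) = 1.144×10^6 km³ of water.
Total added water ≈ 1.144×10^15 m³ over 3.56×10^14 m² → Δh = 3.21 m = 321 cm.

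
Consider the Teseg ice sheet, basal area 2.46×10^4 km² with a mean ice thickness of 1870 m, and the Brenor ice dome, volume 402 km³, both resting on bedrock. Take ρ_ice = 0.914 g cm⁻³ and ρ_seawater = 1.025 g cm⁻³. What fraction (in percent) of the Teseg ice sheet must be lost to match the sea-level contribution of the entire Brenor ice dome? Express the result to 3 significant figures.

Equal sea-level rise means equal mass of meltwater, i.e. equal mass of ice lost.
Ice mass of Brenor: 3.674×10^14 kg; ice mass of Teseg: 4.205×10^16 kg.
Fraction required = 3.674×10^14 / 4.205×10^16 = 8.74×10^-3 → 0.874 %.

≈ 0.874 %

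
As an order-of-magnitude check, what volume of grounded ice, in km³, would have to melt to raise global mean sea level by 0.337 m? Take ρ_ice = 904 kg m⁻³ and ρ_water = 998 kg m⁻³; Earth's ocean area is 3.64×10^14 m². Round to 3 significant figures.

≈ 1.35×10^5 km³

Required water volume = Δh × A = 0.337 m × 3.64×10^14 m² = 1.227×10^14 m³ = 1.227×10^5 km³.
Ice volume = water volume × ρ_w/ρ_ice = 1.227×10^5 × 998/904 = 1.35×10^5 km³.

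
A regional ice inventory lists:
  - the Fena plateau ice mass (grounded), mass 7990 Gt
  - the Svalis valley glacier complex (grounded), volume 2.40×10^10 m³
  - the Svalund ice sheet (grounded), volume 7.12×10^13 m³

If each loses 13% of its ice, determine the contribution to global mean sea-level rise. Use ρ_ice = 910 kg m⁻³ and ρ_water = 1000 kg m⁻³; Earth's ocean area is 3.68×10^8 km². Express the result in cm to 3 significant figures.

Fena: 0.13 × 7990 Gt = 1.039×10^15 kg; dividing by ρ_w = 1000 kg m⁻³ gives 1.039×10^12 m³ of water.
Svalis: 0.13 × 2.40×10^10 m³ × (910/1000) = 2.839×10^9 m³ of water.
Svalund: 0.13 × 7.12×10^13 m³ × (910/1000) = 8.423×10^12 m³ of water.
Total added water ≈ 9.464×10^12 m³ over 3.68×10^14 m² → Δh = 0.0257 m = 2.57 cm.

≈ 2.57 cm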